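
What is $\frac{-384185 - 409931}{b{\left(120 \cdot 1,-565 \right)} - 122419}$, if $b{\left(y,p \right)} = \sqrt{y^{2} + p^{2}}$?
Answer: $\frac{24303721651}{3746519484} + \frac{992645 \sqrt{13345}}{3746519484} \approx 6.5176$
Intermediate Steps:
$b{\left(y,p \right)} = \sqrt{p^{2} + y^{2}}$
$\frac{-384185 - 409931}{b{\left(120 \cdot 1,-565 \right)} - 122419} = \frac{-384185 - 409931}{\sqrt{\left(-565\right)^{2} + \left(120 \cdot 1\right)^{2}} - 122419} = - \frac{794116}{\sqrt{319225 + 120^{2}} - 122419} = - \frac{794116}{\sqrt{319225 + 14400} - 122419} = - \frac{794116}{\sqrt{333625} - 122419} = - \frac{794116}{5 \sqrt{13345} - 122419} = - \frac{794116}{-122419 + 5 \sqrt{13345}}$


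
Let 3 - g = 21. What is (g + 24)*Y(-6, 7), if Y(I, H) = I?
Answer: -36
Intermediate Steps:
g = -18 (g = 3 - 1*21 = 3 - 21 = -18)
(g + 24)*Y(-6, 7) = (-18 + 24)*(-6) = 6*(-6) = -36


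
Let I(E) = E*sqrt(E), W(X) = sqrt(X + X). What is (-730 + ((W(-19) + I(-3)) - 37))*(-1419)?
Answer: 1088373 - 1419*I*sqrt(38) + 4257*I*sqrt(3) ≈ 1.0884e+6 - 1374.0*I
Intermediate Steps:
W(X) = sqrt(2)*sqrt(X) (W(X) = sqrt(2*X) = sqrt(2)*sqrt(X))
I(E) = E**(3/2)
(-730 + ((W(-19) + I(-3)) - 37))*(-1419) = (-730 + ((sqrt(2)*sqrt(-19) + (-3)**(3/2)) - 37))*(-1419) = (-730 + ((sqrt(2)*(I*sqrt(19)) - 3*I*sqrt(3)) - 37))*(-1419) = (-730 + ((I*sqrt(38) - 3*I*sqrt(3)) - 37))*(-1419) = (-730 + (-37 + I*sqrt(38) - 3*I*sqrt(3)))*(-1419) = (-767 + I*sqrt(38) - 3*I*sqrt(3))*(-1419) = 1088373 - 1419*I*sqrt(38) + 4257*I*sqrt(3)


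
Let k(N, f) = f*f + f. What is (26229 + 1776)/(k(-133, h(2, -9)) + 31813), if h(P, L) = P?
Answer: 28005/31819 ≈ 0.88013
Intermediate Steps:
k(N, f) = f + f² (k(N, f) = f² + f = f + f²)
(26229 + 1776)/(k(-133, h(2, -9)) + 31813) = (26229 + 1776)/(2*(1 + 2) + 31813) = 28005/(2*3 + 31813) = 28005/(6 + 31813) = 28005/31819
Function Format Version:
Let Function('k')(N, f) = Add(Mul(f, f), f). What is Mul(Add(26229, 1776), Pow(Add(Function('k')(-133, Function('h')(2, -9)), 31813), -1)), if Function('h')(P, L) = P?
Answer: Rational(28005, 31819) ≈ 0.88013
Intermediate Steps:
Function('k')(N, f) = Add(f, Pow(f, 2)) (Function('k')(N, f) = Add(Pow(f, 2), f) = Add(f, Pow(f, 2)))
Mul(Add(26229, 1776), Pow(Add(Function('k')(-133, Function('h')(2, -9)), 31813), -1)) = Mul(Add(26229, 1776), Pow(Add(Mul(2, Add(1, 2)), 31813), -1)) = Mul(28005, Pow(Add(Mul(2, 3), 31813), -1)) = Mul(28005, Pow(Add(6, 31813), -1)) = Mul(28005, Pow(31819, -1)) = Mul(28005, Rational(1, 31819)) = Rational(28005, 31819)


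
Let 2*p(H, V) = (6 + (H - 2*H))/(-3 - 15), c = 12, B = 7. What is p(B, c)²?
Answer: 1/1296 ≈ 0.00077160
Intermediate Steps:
p(H, V) = -⅙ + H/36 (p(H, V) = ((6 + (H - 2*H))/(-3 - 15))/2 = ((6 - H)/(-18))/2 = ((6 - H)*(-1/18))/2 = (-⅓ + H/18)/2 = -⅙ + H/36)
p(B, c)² = (-⅙ + (1/36)*7)² = (-⅙ + 7/36)² = (1/36)² = 1/1296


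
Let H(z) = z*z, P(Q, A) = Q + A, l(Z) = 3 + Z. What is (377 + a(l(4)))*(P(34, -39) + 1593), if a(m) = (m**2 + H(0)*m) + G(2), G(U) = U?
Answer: 679664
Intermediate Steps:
P(Q, A) = A + Q
H(z) = z**2
a(m) = 2 + m**2 (a(m) = (m**2 + 0**2*m) + 2 = (m**2 + 0*m) + 2 = (m**2 + 0) + 2 = m**2 + 2 = 2 + m**2)
(377 + a(l(4)))*(P(34, -39) + 1593) = (377 + (2 + (3 + 4)**2))*((-39 + 34) + 1593) = (377 + (2 + 7**2))*(-5 + 1593) = (377 + (2 + 49))*1588 = (377 + 51)*1588 = 428*1588 = 679664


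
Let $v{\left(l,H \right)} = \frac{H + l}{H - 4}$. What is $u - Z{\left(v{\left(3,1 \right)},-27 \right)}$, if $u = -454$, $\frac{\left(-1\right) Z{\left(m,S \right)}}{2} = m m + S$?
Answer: $- \frac{4540}{9} \approx -504.44$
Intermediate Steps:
$v{\left(l,H \right)} = \frac{H + l}{-4 + H}$
$Z{\left(m,S \right)} = - 2 S - 2 m^{2}$ ($Z{\left(m,S \right)} = - 2 \left(m m + S\right) = - 2 \left(m^{2} + S\right) = - 2 \left(S + m^{2}\right) = - 2 S - 2 m^{2}$)
$u - Z{\left(v{\left(3,1 \right)},-27 \right)} = -454 - \left(\left(-2\right) \left(-27\right) - 2 \left(\frac{1 + 3}{-4 + 1}\right)^{2}\right) = -454 - \left(54 - 2 \left(\frac{1}{-3} \cdot 4\right)^{2}\right) = -454 - \left(54 - 2 \left(\left(- \frac{1}{3}\right) 4\right)^{2}\right) = -454 - \left(54 - 2 \left(- \frac{4}{3}\right)^{2}\right) = -454 - \left(54 - \frac{32}{9}\right) = -454 - \frac{454}{9} = - \frac{4540}{9}$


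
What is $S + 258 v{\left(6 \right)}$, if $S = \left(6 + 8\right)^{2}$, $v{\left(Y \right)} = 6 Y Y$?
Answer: $55924$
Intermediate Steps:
$v{\left(Y \right)} = 6 Y^{2}$
$S = 196$ ($S = 14^{2} = 196$)
$S + 258 v{\left(6 \right)} = 196 + 258 \cdot 6 \cdot 6^{2} = 196 + 258 \cdot 6 \cdot 36 = 196 + 258 \cdot 216 = 196 + 55728 = 55924$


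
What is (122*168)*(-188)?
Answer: -3853248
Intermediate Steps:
(122*168)*(-188) = 20496*(-188) = -3853248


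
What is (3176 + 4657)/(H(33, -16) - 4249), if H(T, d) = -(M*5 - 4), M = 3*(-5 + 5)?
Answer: -2611/1415 ≈ -1.8452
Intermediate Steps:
M = 0 (M = 3*0 = 0)
H(T, d) = 4 (H(T, d) = -(0*5 - 4) = -(0 - 4) = -1*(-4) = 4)
(3176 + 4657)/(H(33, -16) - 4249) = (3176 + 4657)/(4 - 4249) = 7833/(-4245) = 7833*(-1/4245) = -2611/1415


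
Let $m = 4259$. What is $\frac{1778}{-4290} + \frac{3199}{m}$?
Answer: $\frac{3075604}{9135555} \approx 0.33666$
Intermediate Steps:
$\frac{1778}{-4290} + \frac{3199}{m} = \frac{1778}{-4290} + \frac{3199}{4259} = 1778 \left(- \frac{1}{4290}\right) + 3199 \cdot \frac{1}{4259} = - \frac{889}{2145} + \frac{3199}{4259} = \frac{3075604}{9135555}$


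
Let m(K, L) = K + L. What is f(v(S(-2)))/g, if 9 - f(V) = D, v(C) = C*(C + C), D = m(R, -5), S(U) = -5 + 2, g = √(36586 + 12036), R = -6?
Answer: 10*√48622/24311 ≈ 0.090701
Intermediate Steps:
g = √48622 ≈ 220.50
S(U) = -3
D = -11 (D = -6 - 5 = -11)
v(C) = 2*C² (v(C) = C*(2*C) = 2*C²)
f(V) = 20 (f(V) = 9 - 1*(-11) = 9 + 11 = 20)
f(v(S(-2)))/g = 20/(√48622) = 20*(√48622/48622) = 10*√48622/24311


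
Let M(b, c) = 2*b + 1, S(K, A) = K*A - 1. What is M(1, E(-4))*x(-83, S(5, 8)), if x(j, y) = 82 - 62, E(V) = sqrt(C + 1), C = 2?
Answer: 60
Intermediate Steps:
E(V) = sqrt(3) (E(V) = sqrt(2 + 1) = sqrt(3))
S(K, A) = -1 + A*K (S(K, A) = A*K - 1 = -1 + A*K)
M(b, c) = 1 + 2*b
x(j, y) = 20
M(1, E(-4))*x(-83, S(5, 8)) = (1 + 2*1)*20 = (1 + 2)*20 = 3*20 = 60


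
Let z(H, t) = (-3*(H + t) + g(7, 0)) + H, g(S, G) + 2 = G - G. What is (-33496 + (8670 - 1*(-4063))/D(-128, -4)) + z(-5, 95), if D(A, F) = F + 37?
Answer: -1101776/33 ≈ -33387.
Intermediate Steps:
g(S, G) = -2 (g(S, G) = -2 + (G - G) = -2 + 0 = -2)
D(A, F) = 37 + F
z(H, t) = -2 - 3*t - 2*H (z(H, t) = (-3*(H + t) - 2) + H = ((-3*H - 3*t) - 2) + H = (-2 - 3*H - 3*t) + H = -2 - 3*t - 2*H)
(-33496 + (8670 - 1*(-4063))/D(-128, -4)) + z(-5, 95) = (-33496 + (8670 - 1*(-4063))/(37 - 4)) + (-2 - 3*95 - 2*(-5)) = (-33496 + (8670 + 4063)/33) + (-2 - 285 + 10) = (-33496 + 12733*(1/33)) - 277 = (-33496 + 12733/33) - 277 = -1092635/33 - 277 = -1101776/33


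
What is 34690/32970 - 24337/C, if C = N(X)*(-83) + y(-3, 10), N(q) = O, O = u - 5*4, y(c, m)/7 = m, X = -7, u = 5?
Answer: -75677354/4335555 ≈ -17.455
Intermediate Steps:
y(c, m) = 7*m
O = -15 (O = 5 - 5*4 = 5 - 20 = -15)
N(q) = -15
C = 1315 (C = -15*(-83) + 7*10 = 1245 + 70 = 1315)
34690/32970 - 24337/C = 34690/32970 - 24337/1315 = 34690*(1/32970) - 24337*1/1315 = 3469/3297 - 24337/1315 = -75677354/4335555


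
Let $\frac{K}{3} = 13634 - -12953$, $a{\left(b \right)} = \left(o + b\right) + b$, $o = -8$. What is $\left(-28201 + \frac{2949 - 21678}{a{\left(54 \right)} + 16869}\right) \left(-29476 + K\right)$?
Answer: $- \frac{24064464926930}{16969} \approx -1.4181 \cdot 10^{9}$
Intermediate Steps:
$a{\left(b \right)} = -8 + 2 b$ ($a{\left(b \right)} = \left(-8 + b\right) + b = -8 + 2 b$)
$K = 79761$ ($K = 3 \left(13634 - -12953\right) = 3 \left(13634 + 12953\right) = 3 \cdot 26587 = 79761$)
$\left(-28201 + \frac{2949 - 21678}{a{\left(54 \right)} + 16869}\right) \left(-29476 + K\right) = \left(-28201 + \frac{2949 - 21678}{\left(-8 + 2 \cdot 54\right) + 16869}\right) \left(-29476 + 79761\right) = \left(-28201 - \frac{18729}{\left(-8 + 108\right) + 16869}\right) 50285 = \left(-28201 - \frac{18729}{100 + 16869}\right) 50285 = \left(-28201 - \frac{18729}{16969}\right) 50285 = \left(- \frac{478561498}{16969}\right) 50285 = - \frac{24064464926930}{16969}$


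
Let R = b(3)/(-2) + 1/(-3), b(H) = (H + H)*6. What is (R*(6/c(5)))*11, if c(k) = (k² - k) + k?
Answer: -242/5 ≈ -48.400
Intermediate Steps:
b(H) = 12*H (b(H) = (2*H)*6 = 12*H)
c(k) = k²
R = -55/3 (R = (12*3)/(-2) + 1/(-3) = 36*(-½) + 1*(-⅓) = -18 - ⅓ = -55/3 ≈ -18.333)
(R*(6/c(5)))*11 = -110/(5²)*11 = -110/25*11 = -55/3*6/25*11 = -22/5*11 = -242/5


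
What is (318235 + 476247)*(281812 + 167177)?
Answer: 356713678698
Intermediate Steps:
(318235 + 476247)*(281812 + 167177) = 794482*448989 = 356713678698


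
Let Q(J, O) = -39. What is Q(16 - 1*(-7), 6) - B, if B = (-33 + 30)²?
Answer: -48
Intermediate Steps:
B = 9 (B = (-3)² = 9)
Q(16 - 1*(-7), 6) - B = -39 - 1*9 = -39 - 9 = -48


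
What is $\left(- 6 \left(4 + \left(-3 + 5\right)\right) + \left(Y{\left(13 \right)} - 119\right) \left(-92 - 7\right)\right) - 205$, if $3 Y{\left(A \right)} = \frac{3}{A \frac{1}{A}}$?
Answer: $11441$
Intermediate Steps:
$Y{\left(A \right)} = 1$ ($Y{\left(A \right)} = \frac{3 \frac{1}{A \frac{1}{A}}}{3} = \frac{3 \cdot 1^{-1}}{3} = \frac{3 \cdot 1}{3} = \frac{1}{3} \cdot 3 = 1$)
$\left(- 6 \left(4 + \left(-3 + 5\right)\right) + \left(Y{\left(13 \right)} - 119\right) \left(-92 - 7\right)\right) - 205 = \left(- 6 \left(4 + \left(-3 + 5\right)\right) + \left(1 - 119\right) \left(-92 - 7\right)\right) - 205 = \left(- 6 \left(4 + 2\right) - -11682\right) - 205 = \left(\left(-6\right) 6 + 11682\right) - 205 = \left(-36 + 11682\right) - 205 = 11646 - 205 = 11441$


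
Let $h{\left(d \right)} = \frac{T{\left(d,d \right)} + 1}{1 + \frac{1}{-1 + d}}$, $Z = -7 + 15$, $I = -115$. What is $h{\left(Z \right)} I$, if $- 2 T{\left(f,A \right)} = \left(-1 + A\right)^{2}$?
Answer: $\frac{37835}{16} \approx 2364.7$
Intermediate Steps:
$Z = 8$
$T{\left(f,A \right)} = - \frac{\left(-1 + A\right)^{2}}{2}$
$h{\left(d \right)} = \frac{1 - \frac{\left(-1 + d\right)^{2}}{2}}{1 + \frac{1}{-1 + d}}$ ($h{\left(d \right)} = \frac{- \frac{\left(-1 + d\right)^{2}}{2} + 1}{1 + \frac{1}{-1 + d}} = \frac{1 - \frac{\left(-1 + d\right)^{2}}{2}}{1 + \frac{1}{-1 + d}}$)
$h{\left(Z \right)} I = \frac{-1 - 8 - 8^{3} + 3 \cdot 8^{2}}{2 \cdot 8} \left(-115\right) = \frac{1}{2} \cdot \frac{1}{8} \left(-1 - 8 - 512 + 3 \cdot 64\right) \left(-115\right) = \frac{1}{2} \cdot \frac{1}{8} \left(-1 - 8 - 512 + 192\right) \left(-115\right) = \frac{1}{2} \cdot \frac{1}{8} \left(-329\right) \left(-115\right) = \left(- \frac{329}{16}\right) \left(-115\right) = \frac{37835}{16}$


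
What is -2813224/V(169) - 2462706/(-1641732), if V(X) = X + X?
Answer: -384810622445/46242118 ≈ -8321.6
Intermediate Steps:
V(X) = 2*X
-2813224/V(169) - 2462706/(-1641732) = -2813224/(2*169) - 2462706/(-1641732) = -2813224/338 - 2462706*(-1/1641732) = -2813224*1/338 + 410451/273622 = -1406612/169 + 410451/273622 = -384810622445/46242118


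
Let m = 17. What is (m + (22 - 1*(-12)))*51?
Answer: 2601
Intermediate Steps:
(m + (22 - 1*(-12)))*51 = (17 + (22 - 1*(-12)))*51 = (17 + (22 + 12))*51 = (17 + 34)*51 = 51*51 = 2601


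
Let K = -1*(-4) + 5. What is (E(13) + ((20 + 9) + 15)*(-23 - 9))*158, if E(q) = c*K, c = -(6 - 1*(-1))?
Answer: -232418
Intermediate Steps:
K = 9 (K = 4 + 5 = 9)
c = -7 (c = -(6 + 1) = -1*7 = -7)
E(q) = -63 (E(q) = -7*9 = -63)
(E(13) + ((20 + 9) + 15)*(-23 - 9))*158 = (-63 + ((20 + 9) + 15)*(-23 - 9))*158 = (-63 + (29 + 15)*(-32))*158 = (-63 + 44*(-32))*158 = (-63 - 1408)*158 = -1471*158 = -232418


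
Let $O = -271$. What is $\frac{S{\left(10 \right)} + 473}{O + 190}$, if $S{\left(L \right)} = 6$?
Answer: $- \frac{479}{81} \approx -5.9136$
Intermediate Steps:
$\frac{S{\left(10 \right)} + 473}{O + 190} = \frac{6 + 473}{-271 + 190} = \frac{479}{-81} = 479 \left(- \frac{1}{81}\right) = - \frac{479}{81}$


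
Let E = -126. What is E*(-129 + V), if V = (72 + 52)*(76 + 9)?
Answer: -1311786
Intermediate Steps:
V = 10540 (V = 124*85 = 10540)
E*(-129 + V) = -126*(-129 + 10540) = -126*10411 = -1311786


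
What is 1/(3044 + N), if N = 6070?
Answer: 1/9114 ≈ 0.00010972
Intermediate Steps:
1/(3044 + N) = 1/(3044 + 6070) = 1/9114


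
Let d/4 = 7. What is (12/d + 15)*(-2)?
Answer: -216/7 ≈ -30.857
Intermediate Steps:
d = 28 (d = 4*7 = 28)
(12/d + 15)*(-2) = (12/28 + 15)*(-2) = (12*(1/28) + 15)*(-2) = (3/7 + 15)*(-2) = (108/7)*(-2) = -216/7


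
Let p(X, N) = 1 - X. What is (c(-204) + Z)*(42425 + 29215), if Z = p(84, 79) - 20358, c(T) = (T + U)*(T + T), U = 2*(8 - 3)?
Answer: 4206056040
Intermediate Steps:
U = 10 (U = 2*5 = 10)
c(T) = 2*T*(10 + T) (c(T) = (T + 10)*(T + T) = (10 + T)*(2*T) = 2*T*(10 + T))
Z = -20441 (Z = (1 - 1*84) - 20358 = (1 - 84) - 20358 = -83 - 20358 = -20441)
(c(-204) + Z)*(42425 + 29215) = (2*(-204)*(10 - 204) - 20441)*(42425 + 29215) = (2*(-204)*(-194) - 20441)*71640 = (79152 - 20441)*71640 = 58711*71640 = 4206056040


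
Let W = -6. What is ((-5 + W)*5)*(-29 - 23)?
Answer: 2860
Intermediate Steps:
((-5 + W)*5)*(-29 - 23) = ((-5 - 6)*5)*(-29 - 23) = -11*5*(-52) = -55*(-52) = 2860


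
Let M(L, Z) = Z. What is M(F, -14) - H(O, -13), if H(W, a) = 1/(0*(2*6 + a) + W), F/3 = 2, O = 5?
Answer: -71/5 ≈ -14.200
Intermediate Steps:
F = 6 (F = 3*2 = 6)
H(W, a) = 1/W (H(W, a) = 1/(0*(12 + a) + W) = 1/(0 + W) = 1/W)
M(F, -14) - H(O, -13) = -14 - 1/5 = -14 - 1*⅕ = -14 - ⅕ = -71/5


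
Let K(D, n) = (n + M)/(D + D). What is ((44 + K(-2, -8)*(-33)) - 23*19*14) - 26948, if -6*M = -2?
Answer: -132341/4 ≈ -33085.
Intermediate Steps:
M = 1/3 (M = -1/6*(-2) = 1/3 ≈ 0.33333)
K(D, n) = (1/3 + n)/(2*D) (K(D, n) = (n + 1/3)/(D + D) = (1/3 + n)/((2*D)) = (1/3 + n)*(1/(2*D)) = (1/3 + n)/(2*D))
((44 + K(-2, -8)*(-33)) - 23*19*14) - 26948 = ((44 + ((1/6)*(1 + 3*(-8))/(-2))*(-33)) - 23*19*14) - 26948 = ((44 + ((1/6)*(-1/2)*(1 - 24))*(-33)) - 437*14) - 26948 = ((44 + ((1/6)*(-1/2)*(-23))*(-33)) - 6118) - 26948 = ((44 + (23/12)*(-33)) - 6118) - 26948 = ((44 - 253/4) - 6118) - 26948 = (-77/4 - 6118) - 26948 = -24549/4 - 26948 = -132341/4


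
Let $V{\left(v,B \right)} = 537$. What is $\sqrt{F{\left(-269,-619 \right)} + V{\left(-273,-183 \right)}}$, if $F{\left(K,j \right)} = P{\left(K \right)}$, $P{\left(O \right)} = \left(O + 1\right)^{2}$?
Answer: $269$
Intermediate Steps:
$P{\left(O \right)} = \left(1 + O\right)^{2}$
$F{\left(K,j \right)} = \left(1 + K\right)^{2}$
$\sqrt{F{\left(-269,-619 \right)} + V{\left(-273,-183 \right)}} = \sqrt{\left(1 - 269\right)^{2} + 537} = \sqrt{\left(-268\right)^{2} + 537} = \sqrt{71824 + 537} = \sqrt{72361} = 269$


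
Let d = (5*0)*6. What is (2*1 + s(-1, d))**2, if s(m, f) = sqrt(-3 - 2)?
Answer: (2 + I*sqrt(5))**2 ≈ -1.0 + 8.9443*I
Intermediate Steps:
d = 0 (d = 0*6 = 0)
s(m, f) = I*sqrt(5) (s(m, f) = sqrt(-5) = I*sqrt(5))
(2*1 + s(-1, d))**2 = (2*1 + I*sqrt(5))**2 = (2 + I*sqrt(5))**2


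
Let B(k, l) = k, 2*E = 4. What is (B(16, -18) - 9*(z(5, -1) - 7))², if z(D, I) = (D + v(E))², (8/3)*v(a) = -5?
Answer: 323761/4096 ≈ 79.043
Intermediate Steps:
E = 2 (E = (½)*4 = 2)
v(a) = -15/8 (v(a) = (3/8)*(-5) = -15/8)
z(D, I) = (-15/8 + D)² (z(D, I) = (D - 15/8)² = (-15/8 + D)²)
(B(16, -18) - 9*(z(5, -1) - 7))² = (16 - 9*((-15 + 8*5)²/64 - 7))² = (16 - 9*((-15 + 40)²/64 - 7))² = (16 - 9*((1/64)*25² - 7))² = (16 - 9*((1/64)*625 - 7))² = (16 - 9*(625/64 - 7))² = (16 - 9*177/64)² = (16 - 1593/64)² = (-569/64)² = 323761/4096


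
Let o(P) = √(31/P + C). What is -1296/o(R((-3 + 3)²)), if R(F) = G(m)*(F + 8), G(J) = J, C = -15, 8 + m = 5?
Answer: 2592*I*√2346/391 ≈ 321.09*I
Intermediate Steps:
m = -3 (m = -8 + 5 = -3)
R(F) = -24 - 3*F (R(F) = -3*(F + 8) = -3*(8 + F) = -24 - 3*F)
o(P) = √(-15 + 31/P) (o(P) = √(31/P - 15) = √(-15 + 31/P))
-1296/o(R((-3 + 3)²)) = -1296/√(-15 + 31/(-24 - 3*(-3 + 3)²)) = -1296/√(-15 + 31/(-24 - 3*0²)) = -1296/√(-15 + 31/(-24 - 3*0)) = -1296/√(-15 + 31/(-24 + 0)) = -1296/√(-15 + 31/(-24)) = -1296/√(-15 + 31*(-1/24)) = -1296/√(-15 - 31/24) = -1296*(-2*I*√2346/391) = -(-2592)*I*√2346/391 = 2592*I*√2346/391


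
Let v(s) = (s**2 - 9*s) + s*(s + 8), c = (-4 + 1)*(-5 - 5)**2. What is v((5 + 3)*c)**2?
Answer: 132765701760000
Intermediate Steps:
c = -300 (c = -3*(-10)**2 = -3*100 = -300)
v(s) = s**2 - 9*s + s*(8 + s) (v(s) = (s**2 - 9*s) + s*(8 + s) = s**2 - 9*s + s*(8 + s))
v((5 + 3)*c)**2 = (((5 + 3)*(-300))*(-1 + 2*((5 + 3)*(-300))))**2 = ((8*(-300))*(-1 + 2*(8*(-300))))**2 = (-2400*(-1 + 2*(-2400)))**2 = (-2400*(-1 - 4800))**2 = (-2400*(-4801))**2 = 11522400**2 = 132765701760000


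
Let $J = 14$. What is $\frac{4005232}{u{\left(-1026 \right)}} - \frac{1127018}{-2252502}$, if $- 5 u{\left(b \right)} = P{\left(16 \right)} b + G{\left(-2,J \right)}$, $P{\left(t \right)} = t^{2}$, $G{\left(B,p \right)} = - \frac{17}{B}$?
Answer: $\frac{153915165805}{2005471251} \approx 76.748$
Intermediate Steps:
$u{\left(b \right)} = - \frac{17}{10} - \frac{256 b}{5}$ ($u{\left(b \right)} = - \frac{16^{2} b - \frac{17}{-2}}{5} = - \frac{256 b - - \frac{17}{2}}{5} = - \frac{256 b + \frac{17}{2}}{5} = - \frac{\frac{17}{2} + 256 b}{5} = - \frac{17}{10} - \frac{256 b}{5}$)
$\frac{4005232}{u{\left(-1026 \right)}} - \frac{1127018}{-2252502} = \frac{4005232}{- \frac{17}{10} - - \frac{262656}{5}} - \frac{1127018}{-2252502} = \frac{4005232}{- \frac{17}{10} + \frac{262656}{5}} - - \frac{9551}{19089} = \frac{4005232}{\frac{105059}{2}} + \frac{9551}{19089} = 4005232 \cdot \frac{2}{105059} + \frac{9551}{19089} = \frac{8010464}{105059} + \frac{9551}{19089} = \frac{153915165805}{2005471251}$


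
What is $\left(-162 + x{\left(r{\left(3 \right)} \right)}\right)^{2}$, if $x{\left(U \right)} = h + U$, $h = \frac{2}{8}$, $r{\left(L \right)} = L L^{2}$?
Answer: $\frac{290521}{16} \approx 18158.0$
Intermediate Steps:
$r{\left(L \right)} = L^{3}$
$h = \frac{1}{4}$ ($h = 2 \cdot \frac{1}{8} = \frac{1}{4} \approx 0.25$)
$x{\left(U \right)} = \frac{1}{4} + U$
$\left(-162 + x{\left(r{\left(3 \right)} \right)}\right)^{2} = \left(-162 + \left(\frac{1}{4} + 3^{3}\right)\right)^{2} = \left(-162 + \left(\frac{1}{4} + 27\right)\right)^{2} = \left(-162 + \frac{109}{4}\right)^{2} = \left(- \frac{539}{4}\right)^{2} = \frac{290521}{16}$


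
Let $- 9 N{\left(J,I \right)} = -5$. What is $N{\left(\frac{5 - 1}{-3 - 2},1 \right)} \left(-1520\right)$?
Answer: $- \frac{7600}{9} \approx -844.44$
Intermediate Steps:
$N{\left(J,I \right)} = \frac{5}{9}$ ($N{\left(J,I \right)} = \left(- \frac{1}{9}\right) \left(-5\right) = \frac{5}{9}$)
$N{\left(\frac{5 - 1}{-3 - 2},1 \right)} \left(-1520\right) = \frac{5}{9} \left(-1520\right) = - \frac{7600}{9}$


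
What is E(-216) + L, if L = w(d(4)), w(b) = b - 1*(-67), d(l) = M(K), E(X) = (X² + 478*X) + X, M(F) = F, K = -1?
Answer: -56742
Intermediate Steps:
E(X) = X² + 479*X
d(l) = -1
w(b) = 67 + b (w(b) = b + 67 = 67 + b)
L = 66 (L = 67 - 1 = 66)
E(-216) + L = -216*(479 - 216) + 66 = -216*263 + 66 = -56808 + 66 = -56742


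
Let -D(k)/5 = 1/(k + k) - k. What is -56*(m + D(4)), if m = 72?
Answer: -5117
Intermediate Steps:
D(k) = 5*k - 5/(2*k) (D(k) = -5*(1/(k + k) - k) = -5*(1/(2*k) - k) = 5*k - 5/(2*k))
-56*(m + D(4)) = -56*(72 + (5*4 - 5/2/4)) = -56*(72 + (20 - 5/2*1/4)) = -56*(72 + (20 - 5/8)) = -56*(72 + 155/8) = -56*731/8 = -5117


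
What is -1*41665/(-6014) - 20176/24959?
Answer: 918578271/150103426 ≈ 6.1196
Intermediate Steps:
-1*41665/(-6014) - 20176/24959 = -41665*(-1/6014) - 20176*1/24959 = 41665/6014 - 20176/24959 = 918578271/150103426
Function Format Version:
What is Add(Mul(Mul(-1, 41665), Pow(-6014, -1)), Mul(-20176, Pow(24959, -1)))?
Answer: Rational(918578271, 150103426) ≈ 6.1196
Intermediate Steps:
Add(Mul(Mul(-1, 41665), Pow(-6014, -1)), Mul(-20176, Pow(24959, -1))) = Add(Mul(-41665, Rational(-1, 6014)), Mul(-20176, Rational(1, 24959))) = Add(Rational(41665, 6014), Rational(-20176, 24959)) = Rational(918578271, 150103426)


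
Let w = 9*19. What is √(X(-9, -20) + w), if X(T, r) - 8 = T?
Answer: √170 ≈ 13.038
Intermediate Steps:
X(T, r) = 8 + T
w = 171
√(X(-9, -20) + w) = √((8 - 9) + 171) = √(-1 + 171) = √170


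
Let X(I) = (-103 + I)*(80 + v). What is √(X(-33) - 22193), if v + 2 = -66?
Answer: 5*I*√953 ≈ 154.35*I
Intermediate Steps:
v = -68 (v = -2 - 66 = -68)
X(I) = -1236 + 12*I (X(I) = (-103 + I)*(80 - 68) = (-103 + I)*12 = -1236 + 12*I)
√(X(-33) - 22193) = √((-1236 + 12*(-33)) - 22193) = √((-1236 - 396) - 22193) = √(-1632 - 22193) = √(-23825) = 5*I*√953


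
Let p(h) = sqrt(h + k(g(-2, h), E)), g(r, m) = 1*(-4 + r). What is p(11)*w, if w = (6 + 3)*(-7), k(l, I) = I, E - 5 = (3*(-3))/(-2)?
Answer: -63*sqrt(82)/2 ≈ -285.24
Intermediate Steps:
g(r, m) = -4 + r
E = 19/2 (E = 5 + (3*(-3))/(-2) = 5 - 9*(-1/2) = 5 + 9/2 = 19/2 ≈ 9.5000)
p(h) = sqrt(19/2 + h) (p(h) = sqrt(h + 19/2) = sqrt(19/2 + h))
w = -63 (w = 9*(-7) = -63)
p(11)*w = (sqrt(38 + 4*11)/2)*(-63) = (sqrt(38 + 44)/2)*(-63) = (sqrt(82)/2)*(-63) = -63*sqrt(82)/2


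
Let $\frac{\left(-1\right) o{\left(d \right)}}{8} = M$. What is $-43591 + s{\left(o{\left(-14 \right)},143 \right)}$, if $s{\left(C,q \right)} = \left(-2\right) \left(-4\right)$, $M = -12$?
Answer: $-43583$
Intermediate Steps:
$o{\left(d \right)} = 96$ ($o{\left(d \right)} = \left(-8\right) \left(-12\right) = 96$)
$s{\left(C,q \right)} = 8$
$-43591 + s{\left(o{\left(-14 \right)},143 \right)} = -43591 + 8 = -43583$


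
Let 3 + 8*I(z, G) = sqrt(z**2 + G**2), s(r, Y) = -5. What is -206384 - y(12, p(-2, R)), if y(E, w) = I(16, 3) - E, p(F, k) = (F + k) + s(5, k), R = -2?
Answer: -1650973/8 - sqrt(265)/8 ≈ -2.0637e+5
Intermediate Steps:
p(F, k) = -5 + F + k (p(F, k) = (F + k) - 5 = -5 + F + k)
I(z, G) = -3/8 + sqrt(G**2 + z**2)/8 (I(z, G) = -3/8 + sqrt(z**2 + G**2)/8 = -3/8 + sqrt(G**2 + z**2)/8)
y(E, w) = -3/8 - E + sqrt(265)/8 (y(E, w) = (-3/8 + sqrt(3**2 + 16**2)/8) - E = (-3/8 + sqrt(9 + 256)/8) - E = (-3/8 + sqrt(265)/8) - E = -3/8 - E + sqrt(265)/8)
-206384 - y(12, p(-2, R)) = -206384 - (-3/8 - 1*12 + sqrt(265)/8) = -206384 - (-3/8 - 12 + sqrt(265)/8) = -206384 - (-99/8 + sqrt(265)/8) = -206384 + (99/8 - sqrt(265)/8) = -1650973/8 - sqrt(265)/8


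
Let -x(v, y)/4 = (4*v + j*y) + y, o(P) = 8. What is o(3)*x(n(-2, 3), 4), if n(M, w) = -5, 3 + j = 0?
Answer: 896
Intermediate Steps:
j = -3 (j = -3 + 0 = -3)
x(v, y) = -16*v + 8*y (x(v, y) = -4*((4*v - 3*y) + y) = -4*((-3*y + 4*v) + y) = -4*(-2*y + 4*v) = -16*v + 8*y)
o(3)*x(n(-2, 3), 4) = 8*(-16*(-5) + 8*4) = 8*(80 + 32) = 8*112 = 896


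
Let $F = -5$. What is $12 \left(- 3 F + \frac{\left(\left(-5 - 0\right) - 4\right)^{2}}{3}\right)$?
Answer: $504$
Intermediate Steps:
$12 \left(- 3 F + \frac{\left(\left(-5 - 0\right) - 4\right)^{2}}{3}\right) = 12 \left(\left(-3\right) \left(-5\right) + \frac{\left(\left(-5 - 0\right) - 4\right)^{2}}{3}\right) = 12 \left(15 + \left(\left(-5 + 0\right) - 4\right)^{2} \cdot \frac{1}{3}\right) = 12 \left(15 + \left(-5 - 4\right)^{2} \cdot \frac{1}{3}\right) = 12 \left(15 + \left(-9\right)^{2} \cdot \frac{1}{3}\right) = 12 \left(15 + 81 \cdot \frac{1}{3}\right) = 12 \left(15 + 27\right) = 12 \cdot 42 = 504$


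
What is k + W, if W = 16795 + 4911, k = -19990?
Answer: 1716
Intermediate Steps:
W = 21706
k + W = -19990 + 21706 = 1716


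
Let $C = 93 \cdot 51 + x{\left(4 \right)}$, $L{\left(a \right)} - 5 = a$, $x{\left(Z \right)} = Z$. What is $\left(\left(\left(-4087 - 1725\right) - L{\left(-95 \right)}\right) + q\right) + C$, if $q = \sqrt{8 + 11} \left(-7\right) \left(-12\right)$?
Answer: $-975 + 84 \sqrt{19} \approx -608.85$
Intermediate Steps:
$L{\left(a \right)} = 5 + a$
$C = 4747$ ($C = 93 \cdot 51 + 4 = 4743 + 4 = 4747$)
$q = 84 \sqrt{19}$ ($q = \sqrt{19} \left(-7\right) \left(-12\right) = - 7 \sqrt{19} \left(-12\right) = 84 \sqrt{19} \approx 366.15$)
$\left(\left(\left(-4087 - 1725\right) - L{\left(-95 \right)}\right) + q\right) + C = \left(\left(\left(-4087 - 1725\right) - \left(5 - 95\right)\right) + 84 \sqrt{19}\right) + 4747 = \left(\left(\left(-4087 - 1725\right) - -90\right) + 84 \sqrt{19}\right) + 4747 = \left(\left(-5812 + 90\right) + 84 \sqrt{19}\right) + 4747 = \left(-5722 + 84 \sqrt{19}\right) + 4747 = -975 + 84 \sqrt{19}$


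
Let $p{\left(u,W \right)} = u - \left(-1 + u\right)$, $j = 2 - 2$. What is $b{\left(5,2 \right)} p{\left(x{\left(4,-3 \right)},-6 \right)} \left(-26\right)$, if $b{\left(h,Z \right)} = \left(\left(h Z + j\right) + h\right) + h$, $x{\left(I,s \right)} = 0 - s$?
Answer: $-520$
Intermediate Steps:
$x{\left(I,s \right)} = - s$
$j = 0$ ($j = 2 - 2 = 0$)
$p{\left(u,W \right)} = 1$ ($p{\left(u,W \right)} = u - \left(-1 + u\right) = 1$)
$b{\left(h,Z \right)} = 2 h + Z h$ ($b{\left(h,Z \right)} = \left(\left(h Z + 0\right) + h\right) + h = \left(\left(Z h + 0\right) + h\right) + h = \left(Z h + h\right) + h = \left(h + Z h\right) + h = 2 h + Z h$)
$b{\left(5,2 \right)} p{\left(x{\left(4,-3 \right)},-6 \right)} \left(-26\right) = 5 \left(2 + 2\right) 1 \left(-26\right) = 5 \cdot 4 \cdot 1 \left(-26\right) = 20 \cdot 1 \left(-26\right) = 20 \left(-26\right) = -520$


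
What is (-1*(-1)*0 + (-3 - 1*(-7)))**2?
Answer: 16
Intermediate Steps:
(-1*(-1)*0 + (-3 - 1*(-7)))**2 = (1*0 + (-3 + 7))**2 = (0 + 4)**2 = 4**2 = 16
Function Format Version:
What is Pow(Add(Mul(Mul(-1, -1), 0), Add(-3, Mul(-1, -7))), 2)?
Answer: 16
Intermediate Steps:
Pow(Add(Mul(Mul(-1, -1), 0), Add(-3, Mul(-1, -7))), 2) = Pow(Add(Mul(1, 0), Add(-3, 7)), 2) = Pow(Add(0, 4), 2) = Pow(4, 2) = 16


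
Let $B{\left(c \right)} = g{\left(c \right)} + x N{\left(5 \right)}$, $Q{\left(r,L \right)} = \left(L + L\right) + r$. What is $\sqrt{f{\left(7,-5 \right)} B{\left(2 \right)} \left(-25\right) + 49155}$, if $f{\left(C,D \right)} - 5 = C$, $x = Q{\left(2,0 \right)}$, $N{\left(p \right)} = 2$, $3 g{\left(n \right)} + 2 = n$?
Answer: $\sqrt{47955} \approx 218.99$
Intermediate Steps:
$g{\left(n \right)} = - \frac{2}{3} + \frac{n}{3}$
$Q{\left(r,L \right)} = r + 2 L$ ($Q{\left(r,L \right)} = 2 L + r = r + 2 L$)
$x = 2$ ($x = 2 + 2 \cdot 0 = 2 + 0 = 2$)
$f{\left(C,D \right)} = 5 + C$
$B{\left(c \right)} = \frac{10}{3} + \frac{c}{3}$ ($B{\left(c \right)} = \left(- \frac{2}{3} + \frac{c}{3}\right) + 2 \cdot 2 = \left(- \frac{2}{3} + \frac{c}{3}\right) + 4 = \frac{10}{3} + \frac{c}{3}$)
$\sqrt{f{\left(7,-5 \right)} B{\left(2 \right)} \left(-25\right) + 49155} = \sqrt{\left(5 + 7\right) \left(\frac{10}{3} + \frac{1}{3} \cdot 2\right) \left(-25\right) + 49155} = \sqrt{12 \left(\frac{10}{3} + \frac{2}{3}\right) \left(-25\right) + 49155} = \sqrt{12 \cdot 4 \left(-25\right) + 49155} = \sqrt{48 \left(-25\right) + 49155} = \sqrt{-1200 + 49155} = \sqrt{47955}$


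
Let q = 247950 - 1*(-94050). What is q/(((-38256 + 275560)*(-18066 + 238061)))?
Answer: 8550/1305142337 ≈ 6.5510e-6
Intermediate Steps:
q = 342000 (q = 247950 + 94050 = 342000)
q/(((-38256 + 275560)*(-18066 + 238061))) = 342000/(((-38256 + 275560)*(-18066 + 238061))) = 342000/((237304*219995)) = 342000/52205693480 = 342000*(1/52205693480) = 8550/1305142337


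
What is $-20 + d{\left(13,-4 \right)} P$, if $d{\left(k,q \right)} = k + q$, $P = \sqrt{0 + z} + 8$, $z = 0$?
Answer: $52$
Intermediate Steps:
$P = 8$ ($P = \sqrt{0 + 0} + 8 = \sqrt{0} + 8 = 0 + 8 = 8$)
$-20 + d{\left(13,-4 \right)} P = -20 + \left(13 - 4\right) 8 = -20 + 9 \cdot 8 = -20 + 72 = 52$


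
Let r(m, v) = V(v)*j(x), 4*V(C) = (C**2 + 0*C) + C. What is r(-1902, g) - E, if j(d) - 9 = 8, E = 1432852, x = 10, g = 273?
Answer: -2229887/2 ≈ -1.1149e+6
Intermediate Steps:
j(d) = 17 (j(d) = 9 + 8 = 17)
V(C) = C/4 + C**2/4 (V(C) = ((C**2 + 0*C) + C)/4 = ((C**2 + 0) + C)/4 = (C**2 + C)/4 = (C + C**2)/4 = C/4 + C**2/4)
r(m, v) = 17*v*(1 + v)/4 (r(m, v) = (v*(1 + v)/4)*17 = 17*v*(1 + v)/4)
r(-1902, g) - E = (17/4)*273*(1 + 273) - 1*1432852 = (17/4)*273*274 - 1432852 = 635817/2 - 1432852 = -2229887/2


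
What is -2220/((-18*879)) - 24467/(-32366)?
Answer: 76494899/85349142 ≈ 0.89626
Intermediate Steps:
-2220/((-18*879)) - 24467/(-32366) = -2220/(-15822) - 24467*(-1/32366) = -2220*(-1/15822) + 24467/32366 = 370/2637 + 24467/32366 = 76494899/85349142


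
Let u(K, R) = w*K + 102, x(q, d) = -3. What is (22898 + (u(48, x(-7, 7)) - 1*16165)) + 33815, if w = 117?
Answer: 46266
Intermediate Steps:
u(K, R) = 102 + 117*K (u(K, R) = 117*K + 102 = 102 + 117*K)
(22898 + (u(48, x(-7, 7)) - 1*16165)) + 33815 = (22898 + ((102 + 117*48) - 1*16165)) + 33815 = (22898 + ((102 + 5616) - 16165)) + 33815 = (22898 + (5718 - 16165)) + 33815 = (22898 - 10447) + 33815 = 12451 + 33815 = 46266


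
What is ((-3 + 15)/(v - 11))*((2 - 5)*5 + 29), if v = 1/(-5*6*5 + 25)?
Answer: -2625/172 ≈ -15.262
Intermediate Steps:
v = -1/125 (v = 1/(-30*5 + 25) = 1/(-150 + 25) = 1/(-125) = -1/125 ≈ -0.0080000)
((-3 + 15)/(v - 11))*((2 - 5)*5 + 29) = ((-3 + 15)/(-1/125 - 11))*((2 - 5)*5 + 29) = (12/(-1376/125))*(-3*5 + 29) = (12*(-125/1376))*(-15 + 29) = -375/344*14 = -2625/172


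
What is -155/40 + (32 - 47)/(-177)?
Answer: -1789/472 ≈ -3.7903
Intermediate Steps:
-155/40 + (32 - 47)/(-177) = -155*1/40 - 15*(-1/177) = -31/8 + 5/59 = -1789/472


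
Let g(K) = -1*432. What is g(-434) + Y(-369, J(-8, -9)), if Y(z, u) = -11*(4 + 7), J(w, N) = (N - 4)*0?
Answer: -553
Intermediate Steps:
J(w, N) = 0 (J(w, N) = (-4 + N)*0 = 0)
Y(z, u) = -121 (Y(z, u) = -11*11 = -121)
g(K) = -432
g(-434) + Y(-369, J(-8, -9)) = -432 - 121 = -553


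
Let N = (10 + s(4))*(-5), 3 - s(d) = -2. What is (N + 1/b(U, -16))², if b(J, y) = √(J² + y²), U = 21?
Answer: (52275 - √697)²/485809 ≈ 5619.3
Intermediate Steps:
s(d) = 5 (s(d) = 3 - 1*(-2) = 3 + 2 = 5)
N = -75 (N = (10 + 5)*(-5) = 15*(-5) = -75)
(N + 1/b(U, -16))² = (-75 + 1/(√(21² + (-16)²)))² = (-75 + 1/(√(441 + 256)))² = (-75 + 1/(√697))² = (-75 + √697/697)²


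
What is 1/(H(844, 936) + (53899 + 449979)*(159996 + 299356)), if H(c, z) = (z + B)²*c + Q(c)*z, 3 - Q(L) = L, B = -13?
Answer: 1/232175607956 ≈ 4.3071e-12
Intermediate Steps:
Q(L) = 3 - L
H(c, z) = c*(-13 + z)² + z*(3 - c) (H(c, z) = (z - 13)²*c + (3 - c)*z = (-13 + z)²*c + z*(3 - c) = c*(-13 + z)² + z*(3 - c))
1/(H(844, 936) + (53899 + 449979)*(159996 + 299356)) = 1/((844*(-13 + 936)² - 1*936*(-3 + 844)) + (53899 + 449979)*(159996 + 299356)) = 1/((844*923² - 1*936*841) + 503878*459352) = 1/((844*851929 - 787176) + 231457367056) = 1/((719028076 - 787176) + 231457367056) = 1/(718240900 + 231457367056) = 1/232175607956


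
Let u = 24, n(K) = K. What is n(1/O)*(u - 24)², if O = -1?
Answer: 0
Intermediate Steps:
n(1/O)*(u - 24)² = (1/(-1))*(24 - 24)² = (1*(-1))*0² = -1*0 = 0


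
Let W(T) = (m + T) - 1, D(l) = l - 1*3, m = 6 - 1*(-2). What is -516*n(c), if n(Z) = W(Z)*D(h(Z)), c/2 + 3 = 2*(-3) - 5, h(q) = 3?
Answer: 0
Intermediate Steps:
m = 8 (m = 6 + 2 = 8)
D(l) = -3 + l (D(l) = l - 3 = -3 + l)
c = -28 (c = -6 + 2*(2*(-3) - 5) = -6 + 2*(-6 - 5) = -6 + 2*(-11) = -6 - 22 = -28)
W(T) = 7 + T (W(T) = (8 + T) - 1 = 7 + T)
n(Z) = 0 (n(Z) = (7 + Z)*(-3 + 3) = (7 + Z)*0 = 0)
-516*n(c) = -516*0 = 0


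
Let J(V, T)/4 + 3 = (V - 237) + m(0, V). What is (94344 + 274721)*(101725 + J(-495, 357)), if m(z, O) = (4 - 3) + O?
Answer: 35728813585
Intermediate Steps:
m(z, O) = 1 + O
J(V, T) = -956 + 8*V (J(V, T) = -12 + 4*((V - 237) + (1 + V)) = -12 + 4*((-237 + V) + (1 + V)) = -12 + 4*(-236 + 2*V) = -12 + (-944 + 8*V) = -956 + 8*V)
(94344 + 274721)*(101725 + J(-495, 357)) = (94344 + 274721)*(101725 + (-956 + 8*(-495))) = 369065*(101725 + (-956 - 3960)) = 369065*(101725 - 4916) = 369065*96809 = 35728813585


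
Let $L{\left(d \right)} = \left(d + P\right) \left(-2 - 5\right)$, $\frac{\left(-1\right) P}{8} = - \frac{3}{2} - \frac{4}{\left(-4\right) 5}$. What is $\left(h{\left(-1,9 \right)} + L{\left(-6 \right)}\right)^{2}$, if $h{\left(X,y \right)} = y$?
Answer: $\frac{11881}{25} \approx 475.24$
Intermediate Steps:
$P = \frac{52}{5}$ ($P = - 8 \left(- \frac{3}{2} - \frac{4}{\left(-4\right) 5}\right) = - 8 \left(\left(-3\right) \frac{1}{2} - \frac{4}{-20}\right) = - 8 \left(- \frac{3}{2} - - \frac{1}{5}\right) = - 8 \left(- \frac{3}{2} + \frac{1}{5}\right) = \left(-8\right) \left(- \frac{13}{10}\right) = \frac{52}{5} \approx 10.4$)
$L{\left(d \right)} = - \frac{364}{5} - 7 d$ ($L{\left(d \right)} = \left(d + \frac{52}{5}\right) \left(-2 - 5\right) = \left(\frac{52}{5} + d\right) \left(-7\right) = - \frac{364}{5} - 7 d$)
$\left(h{\left(-1,9 \right)} + L{\left(-6 \right)}\right)^{2} = \left(9 - \frac{154}{5}\right)^{2} = \left(- \frac{109}{5}\right)^{2} = \frac{11881}{25}$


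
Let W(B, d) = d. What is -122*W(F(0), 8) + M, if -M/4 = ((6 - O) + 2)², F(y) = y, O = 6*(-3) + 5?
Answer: -2740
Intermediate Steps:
O = -13 (O = -18 + 5 = -13)
M = -1764 (M = -4*((6 - 1*(-13)) + 2)² = -4*((6 + 13) + 2)² = -4*(19 + 2)² = -4*21² = -4*441 = -1764)
-122*W(F(0), 8) + M = -122*8 - 1764 = -976 - 1764 = -2740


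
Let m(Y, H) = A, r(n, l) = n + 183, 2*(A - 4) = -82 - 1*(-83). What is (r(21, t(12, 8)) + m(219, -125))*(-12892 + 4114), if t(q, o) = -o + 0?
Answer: -1830213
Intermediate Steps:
t(q, o) = -o
A = 9/2 (A = 4 + (-82 - 1*(-83))/2 = 4 + (-82 + 83)/2 = 4 + (1/2)*1 = 4 + 1/2 = 9/2 ≈ 4.5000)
r(n, l) = 183 + n
m(Y, H) = 9/2
(r(21, t(12, 8)) + m(219, -125))*(-12892 + 4114) = ((183 + 21) + 9/2)*(-12892 + 4114) = (204 + 9/2)*(-8778) = (417/2)*(-8778) = -1830213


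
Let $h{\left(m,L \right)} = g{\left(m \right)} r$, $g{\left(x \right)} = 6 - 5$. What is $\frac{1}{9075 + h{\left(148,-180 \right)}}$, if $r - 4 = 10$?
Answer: $\frac{1}{9089} \approx 0.00011002$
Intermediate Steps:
$r = 14$ ($r = 4 + 10 = 14$)
$g{\left(x \right)} = 1$
$h{\left(m,L \right)} = 14$ ($h{\left(m,L \right)} = 1 \cdot 14 = 14$)
$\frac{1}{9075 + h{\left(148,-180 \right)}} = \frac{1}{9075 + 14} = \frac{1}{9089}$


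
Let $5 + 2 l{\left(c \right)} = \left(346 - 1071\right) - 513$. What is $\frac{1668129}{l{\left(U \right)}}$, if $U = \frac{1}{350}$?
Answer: $- \frac{3336258}{1243} \approx -2684.0$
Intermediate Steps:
$U = \frac{1}{350} \approx 0.0028571$
$l{\left(c \right)} = - \frac{1243}{2}$ ($l{\left(c \right)} = - \frac{5}{2} + \frac{\left(346 - 1071\right) - 513}{2} = - \frac{5}{2} + \frac{-725 - 513}{2} = - \frac{5}{2} + \frac{1}{2} \left(-1238\right) = - \frac{5}{2} - 619 = - \frac{1243}{2}$)
$\frac{1668129}{l{\left(U \right)}} = \frac{1668129}{- \frac{1243}{2}} = 1668129 \left(- \frac{2}{1243}\right) = - \frac{3336258}{1243}$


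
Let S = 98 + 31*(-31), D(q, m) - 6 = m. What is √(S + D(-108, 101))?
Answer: 6*I*√21 ≈ 27.495*I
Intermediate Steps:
D(q, m) = 6 + m
S = -863 (S = 98 - 961 = -863)
√(S + D(-108, 101)) = √(-863 + (6 + 101)) = √(-863 + 107) = √(-756) = 6*I*√21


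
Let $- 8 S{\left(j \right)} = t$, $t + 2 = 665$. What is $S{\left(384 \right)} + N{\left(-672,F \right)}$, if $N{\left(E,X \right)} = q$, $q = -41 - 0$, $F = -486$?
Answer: $- \frac{991}{8} \approx -123.88$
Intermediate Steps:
$t = 663$ ($t = -2 + 665 = 663$)
$S{\left(j \right)} = - \frac{663}{8}$ ($S{\left(j \right)} = \left(- \frac{1}{8}\right) 663 = - \frac{663}{8}$)
$q = -41$ ($q = -41 + 0 = -41$)
$N{\left(E,X \right)} = -41$
$S{\left(384 \right)} + N{\left(-672,F \right)} = - \frac{663}{8} - 41 = - \frac{991}{8}$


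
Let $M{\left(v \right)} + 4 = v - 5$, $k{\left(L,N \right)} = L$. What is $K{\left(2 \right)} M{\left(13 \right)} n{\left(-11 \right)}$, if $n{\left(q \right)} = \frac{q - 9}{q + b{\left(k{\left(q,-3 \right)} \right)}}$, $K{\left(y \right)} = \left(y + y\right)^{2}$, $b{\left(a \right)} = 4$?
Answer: $\frac{1280}{7} \approx 182.86$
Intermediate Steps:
$K{\left(y \right)} = 4 y^{2}$ ($K{\left(y \right)} = \left(2 y\right)^{2} = 4 y^{2}$)
$M{\left(v \right)} = -9 + v$ ($M{\left(v \right)} = -4 + \left(v - 5\right) = -4 + \left(-5 + v\right) = -9 + v$)
$n{\left(q \right)} = \frac{-9 + q}{4 + q}$ ($n{\left(q \right)} = \frac{q - 9}{q + 4} = \frac{-9 + q}{4 + q}$)
$K{\left(2 \right)} M{\left(13 \right)} n{\left(-11 \right)} = 4 \cdot 2^{2} \left(-9 + 13\right) \frac{-9 - 11}{4 - 11} = 4 \cdot 4 \cdot 4 \frac{1}{-7} \left(-20\right) = 16 \cdot 4 \left(\left(- \frac{1}{7}\right) \left(-20\right)\right) = 64 \cdot \frac{20}{7} = \frac{1280}{7}$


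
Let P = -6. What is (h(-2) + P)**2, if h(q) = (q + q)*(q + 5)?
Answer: 324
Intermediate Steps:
h(q) = 2*q*(5 + q) (h(q) = (2*q)*(5 + q) = 2*q*(5 + q))
(h(-2) + P)**2 = (2*(-2)*(5 - 2) - 6)**2 = (2*(-2)*3 - 6)**2 = (-12 - 6)**2 = (-18)**2 = 324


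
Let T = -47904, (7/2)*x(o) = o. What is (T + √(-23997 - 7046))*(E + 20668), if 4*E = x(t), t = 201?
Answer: -6935373456/7 + 289553*I*√31043/14 ≈ -9.9077e+8 + 3.644e+6*I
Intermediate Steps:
x(o) = 2*o/7
E = 201/14 (E = ((2/7)*201)/4 = (¼)*(402/7) = 201/14 ≈ 14.357)
(T + √(-23997 - 7046))*(E + 20668) = (-47904 + √(-23997 - 7046))*(201/14 + 20668) = (-47904 + √(-31043))*(289553/14) = (-47904 + I*√31043)*(289553/14) = -6935373456/7 + 289553*I*√31043/14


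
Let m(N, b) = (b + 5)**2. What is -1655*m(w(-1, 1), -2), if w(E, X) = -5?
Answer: -14895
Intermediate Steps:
m(N, b) = (5 + b)**2
-1655*m(w(-1, 1), -2) = -1655*(5 - 2)**2 = -1655*3**2 = -1655*9 = -14895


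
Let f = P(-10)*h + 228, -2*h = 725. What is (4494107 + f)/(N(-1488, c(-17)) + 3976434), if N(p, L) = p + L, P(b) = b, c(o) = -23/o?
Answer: 15293064/13514821 ≈ 1.1316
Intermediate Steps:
h = -725/2 (h = -1/2*725 = -725/2 ≈ -362.50)
N(p, L) = L + p
f = 3853 (f = -10*(-725/2) + 228 = 3625 + 228 = 3853)
(4494107 + f)/(N(-1488, c(-17)) + 3976434) = (4494107 + 3853)/((-23/(-17) - 1488) + 3976434) = 4497960/((-23*(-1/17) - 1488) + 3976434) = 4497960/((23/17 - 1488) + 3976434) = 4497960/(-25273/17 + 3976434) = 4497960/(67574105/17) = 4497960*(17/67574105) = 15293064/13514821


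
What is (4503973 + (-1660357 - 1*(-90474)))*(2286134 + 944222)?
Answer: 9478155236040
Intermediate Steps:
(4503973 + (-1660357 - 1*(-90474)))*(2286134 + 944222) = (4503973 + (-1660357 + 90474))*3230356 = (4503973 - 1569883)*3230356 = 2934090*3230356 = 9478155236040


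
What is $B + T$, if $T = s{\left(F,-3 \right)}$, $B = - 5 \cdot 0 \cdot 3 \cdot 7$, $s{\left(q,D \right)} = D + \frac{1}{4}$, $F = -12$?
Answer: $- \frac{11}{4} \approx -2.75$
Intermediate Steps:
$s{\left(q,D \right)} = \frac{1}{4} + D$ ($s{\left(q,D \right)} = D + \frac{1}{4} = \frac{1}{4} + D$)
$B = 0$ ($B = \left(-5\right) 0 \cdot 7 = 0 \cdot 7 = 0$)
$T = - \frac{11}{4}$ ($T = \frac{1}{4} - 3 = - \frac{11}{4} \approx -2.75$)
$B + T = 0 - \frac{11}{4} = - \frac{11}{4}$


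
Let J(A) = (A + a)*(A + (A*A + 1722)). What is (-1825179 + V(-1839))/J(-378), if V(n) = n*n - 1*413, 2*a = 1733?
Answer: 1556329/70455378 ≈ 0.022090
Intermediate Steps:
a = 1733/2 (a = (1/2)*1733 = 1733/2 ≈ 866.50)
V(n) = -413 + n**2 (V(n) = n**2 - 413 = -413 + n**2)
J(A) = (1733/2 + A)*(1722 + A + A**2) (J(A) = (A + 1733/2)*(A + (A*A + 1722)) = (1733/2 + A)*(A + (A**2 + 1722)) = (1733/2 + A)*(A + (1722 + A**2)) = (1733/2 + A)*(1722 + A + A**2))
(-1825179 + V(-1839))/J(-378) = (-1825179 + (-413 + (-1839)**2))/(1492113 + (-378)**3 + (1735/2)*(-378)**2 + (5177/2)*(-378)) = (-1825179 + (-413 + 3381921))/(1492113 - 54010152 + (1735/2)*142884 - 978453) = (-1825179 + 3381508)/(1492113 - 54010152 + 123951870 - 978453) = 1556329/70455378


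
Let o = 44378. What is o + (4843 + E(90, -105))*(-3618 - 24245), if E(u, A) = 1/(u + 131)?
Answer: -1753651342/13 ≈ -1.3490e+8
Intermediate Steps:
E(u, A) = 1/(131 + u)
o + (4843 + E(90, -105))*(-3618 - 24245) = 44378 + (4843 + 1/(131 + 90))*(-3618 - 24245) = 44378 + (4843 + 1/221)*(-27863) = 44378 + (1070304/221)*(-27863) = 44378 - 1754228256/13 = -1753651342/13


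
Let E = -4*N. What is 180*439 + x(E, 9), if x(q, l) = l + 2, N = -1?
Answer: 79031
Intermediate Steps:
E = 4 (E = -4*(-1) = 4)
x(q, l) = 2 + l
180*439 + x(E, 9) = 180*439 + (2 + 9) = 79020 + 11 = 79031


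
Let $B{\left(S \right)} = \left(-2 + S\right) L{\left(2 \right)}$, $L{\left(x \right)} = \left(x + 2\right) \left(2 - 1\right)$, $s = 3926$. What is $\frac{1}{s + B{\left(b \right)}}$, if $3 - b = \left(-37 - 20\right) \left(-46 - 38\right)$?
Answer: $- \frac{1}{15222} \approx -6.5694 \cdot 10^{-5}$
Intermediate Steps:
$L{\left(x \right)} = 2 + x$ ($L{\left(x \right)} = \left(2 + x\right) 1 = 2 + x$)
$b = -4785$ ($b = 3 - \left(-37 - 20\right) \left(-46 - 38\right) = 3 - \left(-57\right) \left(-84\right) = 3 - 4788 = -4785$)
$B{\left(S \right)} = -8 + 4 S$ ($B{\left(S \right)} = \left(-2 + S\right) \left(2 + 2\right) = \left(-2 + S\right) 4 = -8 + 4 S$)
$\frac{1}{s + B{\left(b \right)}} = \frac{1}{3926 + \left(-8 + 4 \left(-4785\right)\right)} = \frac{1}{3926 - 19148} = \frac{1}{-15222} = - \frac{1}{15222}$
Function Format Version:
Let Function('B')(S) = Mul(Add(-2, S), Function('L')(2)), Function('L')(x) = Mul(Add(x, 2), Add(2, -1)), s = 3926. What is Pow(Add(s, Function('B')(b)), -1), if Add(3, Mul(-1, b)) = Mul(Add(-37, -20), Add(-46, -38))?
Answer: Rational(-1, 15222) ≈ -6.5694e-5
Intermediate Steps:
Function('L')(x) = Add(2, x) (Function('L')(x) = Mul(Add(2, x), 1) = Add(2, x))
b = -4785 (b = Add(3, Mul(-1, Mul(Add(-37, -20), Add(-46, -38)))) = Add(3, Mul(-1, Mul(-57, -84))) = Add(3, Mul(-1, 4788)) = Add(3, -4788) = -4785)
Function('B')(S) = Add(-8, Mul(4, S)) (Function('B')(S) = Mul(Add(-2, S), Add(2, 2)) = Mul(Add(-2, S), 4) = Add(-8, Mul(4, S)))
Pow(Add(s, Function('B')(b)), -1) = Pow(Add(3926, Add(-8, Mul(4, -4785))), -1) = Pow(Add(3926, Add(-8, -19140)), -1) = Pow(Add(3926, -19148), -1) = Pow(-15222, -1) = Rational(-1, 15222)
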